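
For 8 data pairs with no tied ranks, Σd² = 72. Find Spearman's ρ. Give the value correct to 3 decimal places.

ρ = 1 − 6Σd² / [n(n²−1)] = 1 − 6×72 / (8×63)
  = 1 − 432/504 = 1 − 0.8571 ≈ 0.143

0.143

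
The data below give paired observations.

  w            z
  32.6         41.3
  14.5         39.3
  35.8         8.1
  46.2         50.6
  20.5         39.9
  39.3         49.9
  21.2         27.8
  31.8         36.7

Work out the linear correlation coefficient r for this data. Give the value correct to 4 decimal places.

n = 8, Σw = 241.9, Σz = 293.6, Σw² = 8114.51, Σz² = 12077.9, Σwz = 9079.37
nΣwz − ΣwΣz = 72634.96 − 71021.84 = 1613.12
nΣw² − (Σw)² = 64916.08 − 58515.61 = 6400.47; nΣz² − (Σz)² = 96623.2 − 86200.96 = 10422.24
r = 1613.12 / √(6400.47 × 10422.24) = 1613.12 / 8167.4497 ≈ 0.1975

0.1975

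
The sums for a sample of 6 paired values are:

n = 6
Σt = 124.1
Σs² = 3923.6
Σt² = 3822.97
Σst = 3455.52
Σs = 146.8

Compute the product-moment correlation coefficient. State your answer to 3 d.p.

0.649

r = (nΣst − ΣsΣt) / √[(nΣs² − (Σs)²)(nΣt² − (Σt)²)]
Numerator: 6×3455.52 − 146.8×124.1 = 2515.24
Denominator: √[(23541.6 − 21550.24)(22937.82 − 15400.81)] = √[1991.36 × 7537.01] = 3874.1322
r = 2515.24 / 3874.1322 ≈ 0.649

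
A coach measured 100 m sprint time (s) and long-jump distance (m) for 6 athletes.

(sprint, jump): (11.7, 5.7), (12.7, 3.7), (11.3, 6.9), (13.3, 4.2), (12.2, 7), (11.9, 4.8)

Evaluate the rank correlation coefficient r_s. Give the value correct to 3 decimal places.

-0.600

Rank sprint: 2, 5, 1, 6, 4, 3
Rank jump: 4, 1, 5, 2, 6, 3
d = rank(sprint) − rank(jump): -2, 4, -4, 4, -2, 0; Σd² = 56
ρ = 1 − 6Σd² / [n(n²−1)] = 1 − 6×56 / (6×35) = 1 − 336/210 ≈ -0.600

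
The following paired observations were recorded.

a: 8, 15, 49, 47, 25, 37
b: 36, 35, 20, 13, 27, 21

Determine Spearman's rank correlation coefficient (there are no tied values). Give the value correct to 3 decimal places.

Rank a: 1, 2, 6, 5, 3, 4
Rank b: 6, 5, 2, 1, 4, 3
d = rank(a) − rank(b): -5, -3, 4, 4, -1, 1; Σd² = 68
ρ = 1 − 6Σd² / [n(n²−1)] = 1 − 6×68 / (6×35) = 1 − 408/210 ≈ -0.943

-0.943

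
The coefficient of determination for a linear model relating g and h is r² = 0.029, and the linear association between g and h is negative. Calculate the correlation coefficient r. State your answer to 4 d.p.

-0.1703

|r| = √0.029 = 0.1703
The association is negative, so r = −0.1703.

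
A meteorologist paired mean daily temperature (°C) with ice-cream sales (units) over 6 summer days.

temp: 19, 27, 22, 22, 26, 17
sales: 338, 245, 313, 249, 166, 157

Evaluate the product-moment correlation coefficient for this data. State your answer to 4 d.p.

n = 6, Σx = 133, Σy = 1468, Σx² = 3023, Σy² = 386444, Σxy = 32386
nΣxy − ΣxΣy = 194316 − 195244 = -928
nΣx² − (Σx)² = 18138 − 17689 = 449; nΣy² − (Σy)² = 2318664 − 2155024 = 163640
r = -928 / √(449 × 163640) = -928 / 8571.7186 ≈ -0.1083

-0.1083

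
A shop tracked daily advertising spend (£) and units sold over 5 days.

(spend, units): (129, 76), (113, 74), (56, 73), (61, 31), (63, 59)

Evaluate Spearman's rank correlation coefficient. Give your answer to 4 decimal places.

0.7000

Rank spend: 5, 4, 1, 2, 3
Rank units: 5, 4, 3, 1, 2
d = rank(spend) − rank(units): 0, 0, -2, 1, 1; Σd² = 6
ρ = 1 − 6Σd² / [n(n²−1)] = 1 − 6×6 / (5×24) = 1 − 36/120 ≈ 0.7000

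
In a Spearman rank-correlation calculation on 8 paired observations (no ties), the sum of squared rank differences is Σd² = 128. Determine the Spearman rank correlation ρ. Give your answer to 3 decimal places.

-0.524

ρ = 1 − 6Σd² / [n(n²−1)] = 1 − 6×128 / (8×63)
  = 1 − 768/504 = 1 − 1.5238 ≈ -0.524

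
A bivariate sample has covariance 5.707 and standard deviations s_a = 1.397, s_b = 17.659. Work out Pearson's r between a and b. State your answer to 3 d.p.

0.231

r = Cov(a,b) / (s_a · s_b) = 5.707 / (1.397 × 17.659)
  = 5.707 / 24.6696 ≈ 0.231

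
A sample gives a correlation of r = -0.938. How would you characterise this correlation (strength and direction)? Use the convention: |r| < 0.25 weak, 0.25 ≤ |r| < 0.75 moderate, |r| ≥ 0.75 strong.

r = -0.938 < 0 so the relationship is negative.
|r| = 0.938, which falls in the strong range.

strong negative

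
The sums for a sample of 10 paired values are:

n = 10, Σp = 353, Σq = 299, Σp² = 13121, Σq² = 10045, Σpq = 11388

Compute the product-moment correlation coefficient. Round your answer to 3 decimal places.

r = (nΣpq − ΣpΣq) / √[(nΣp² − (Σp)²)(nΣq² − (Σq)²)]
Numerator: 10×11388 − 353×299 = 8333
Denominator: √[(131210 − 124609)(100450 − 89401)] = √[6601 × 11049] = 8540.1668
r = 8333 / 8540.1668 ≈ 0.976

0.976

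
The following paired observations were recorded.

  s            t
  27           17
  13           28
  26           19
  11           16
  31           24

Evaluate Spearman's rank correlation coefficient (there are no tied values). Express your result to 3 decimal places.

0.300

Rank s: 4, 2, 3, 1, 5
Rank t: 2, 5, 3, 1, 4
d = rank(s) − rank(t): 2, -3, 0, 0, 1; Σd² = 14
ρ = 1 − 6Σd² / [n(n²−1)] = 1 − 6×14 / (5×24) = 1 − 84/120 ≈ 0.300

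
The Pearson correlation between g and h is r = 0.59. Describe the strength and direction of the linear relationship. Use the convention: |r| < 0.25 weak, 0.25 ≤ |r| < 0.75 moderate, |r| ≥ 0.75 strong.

r = 0.59 > 0 so the relationship is positive.
|r| = 0.59, which falls in the moderate range.

moderate positive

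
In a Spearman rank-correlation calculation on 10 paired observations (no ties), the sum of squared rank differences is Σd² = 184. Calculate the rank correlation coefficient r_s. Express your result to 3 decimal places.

ρ = 1 − 6Σd² / [n(n²−1)] = 1 − 6×184 / (10×99)
  = 1 − 1104/990 = 1 − 1.1152 ≈ -0.115

-0.115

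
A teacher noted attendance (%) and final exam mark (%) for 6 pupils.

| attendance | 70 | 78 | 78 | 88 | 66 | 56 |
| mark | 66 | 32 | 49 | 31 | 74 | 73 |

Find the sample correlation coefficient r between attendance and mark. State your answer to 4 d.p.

-0.8907

n = 6, Σx = 436, Σy = 325, Σx² = 32304, Σy² = 19547, Σxy = 22638
nΣxy − ΣxΣy = 135828 − 141700 = -5872
nΣx² − (Σx)² = 193824 − 190096 = 3728; nΣy² − (Σy)² = 117282 − 105625 = 11657
r = -5872 / √(3728 × 11657) = -5872 / 6592.2148 ≈ -0.8907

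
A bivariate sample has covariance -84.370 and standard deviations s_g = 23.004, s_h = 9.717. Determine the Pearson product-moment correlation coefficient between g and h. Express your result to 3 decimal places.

-0.377

r = Cov(g,h) / (s_g · s_h) = -84.370 / (23.004 × 9.717)
  = -84.370 / 223.5299 ≈ -0.377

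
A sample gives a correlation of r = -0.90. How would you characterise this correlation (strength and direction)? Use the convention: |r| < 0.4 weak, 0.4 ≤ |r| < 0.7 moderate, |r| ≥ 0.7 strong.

strong negative

r = -0.90 < 0 so the relationship is negative.
|r| = 0.90, which falls in the strong range.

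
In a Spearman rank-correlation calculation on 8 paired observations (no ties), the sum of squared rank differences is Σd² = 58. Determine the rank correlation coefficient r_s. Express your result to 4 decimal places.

ρ = 1 − 6Σd² / [n(n²−1)] = 1 − 6×58 / (8×63)
  = 1 − 348/504 = 1 − 0.69048 ≈ 0.3095

0.3095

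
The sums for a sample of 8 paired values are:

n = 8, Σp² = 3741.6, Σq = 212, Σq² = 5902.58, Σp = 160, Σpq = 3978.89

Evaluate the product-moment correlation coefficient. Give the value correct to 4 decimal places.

r = (nΣpq − ΣpΣq) / √[(nΣp² − (Σp)²)(nΣq² − (Σq)²)]
Numerator: 8×3978.89 − 160×212 = -2088.88
Denominator: √[(29932.8 − 25600)(47220.64 − 44944)] = √[4332.8 × 2276.64] = 3140.7365
r = -2088.88 / 3140.7365 ≈ -0.6651

-0.6651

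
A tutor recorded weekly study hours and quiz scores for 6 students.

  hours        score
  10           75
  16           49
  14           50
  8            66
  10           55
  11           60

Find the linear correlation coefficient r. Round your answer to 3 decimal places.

n = 6, Σx = 69, Σy = 355, Σx² = 837, Σy² = 21507, Σxy = 3972
nΣxy − ΣxΣy = 23832 − 24495 = -663
nΣx² − (Σx)² = 5022 − 4761 = 261; nΣy² − (Σy)² = 129042 − 126025 = 3017
r = -663 / √(261 × 3017) = -663 / 887.3765 ≈ -0.747

-0.747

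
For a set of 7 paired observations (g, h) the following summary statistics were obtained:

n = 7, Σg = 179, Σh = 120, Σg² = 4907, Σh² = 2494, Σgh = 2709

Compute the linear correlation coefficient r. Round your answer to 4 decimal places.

r = (nΣgh − ΣgΣh) / √[(nΣg² − (Σg)²)(nΣh² − (Σh)²)]
Numerator: 7×2709 − 179×120 = -2517
Denominator: √[(34349 − 32041)(17458 − 14400)] = √[2308 × 3058] = 2656.6641
r = -2517 / 2656.6641 ≈ -0.9474

-0.9474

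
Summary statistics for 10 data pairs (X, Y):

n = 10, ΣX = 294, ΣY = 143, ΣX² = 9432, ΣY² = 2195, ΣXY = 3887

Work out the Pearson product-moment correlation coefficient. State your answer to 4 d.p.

r = (nΣXY − ΣXΣY) / √[(nΣX² − (ΣX)²)(nΣY² − (ΣY)²)]
Numerator: 10×3887 − 294×143 = -3172
Denominator: √[(94320 − 86436)(21950 − 20449)] = √[7884 × 1501] = 3440.0413
r = -3172 / 3440.0413 ≈ -0.9221

-0.9221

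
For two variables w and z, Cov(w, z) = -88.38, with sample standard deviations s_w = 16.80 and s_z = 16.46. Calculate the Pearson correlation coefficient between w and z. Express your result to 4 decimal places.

-0.3196

r = Cov(w,z) / (s_w · s_z) = -88.38 / (16.80 × 16.46)
  = -88.38 / 276.5280 ≈ -0.3196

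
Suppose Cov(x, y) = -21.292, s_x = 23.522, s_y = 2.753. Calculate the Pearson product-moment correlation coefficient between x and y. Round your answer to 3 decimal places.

r = Cov(x,y) / (s_x · s_y) = -21.292 / (23.522 × 2.753)
  = -21.292 / 64.7561 ≈ -0.329

-0.329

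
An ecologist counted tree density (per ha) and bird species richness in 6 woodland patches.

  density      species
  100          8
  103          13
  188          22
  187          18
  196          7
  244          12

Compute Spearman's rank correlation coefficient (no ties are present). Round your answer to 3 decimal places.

-0.086

Rank density: 1, 2, 4, 3, 5, 6
Rank species: 2, 4, 6, 5, 1, 3
d = rank(density) − rank(species): -1, -2, -2, -2, 4, 3; Σd² = 38
ρ = 1 − 6Σd² / [n(n²−1)] = 1 − 6×38 / (6×35) = 1 − 228/210 ≈ -0.086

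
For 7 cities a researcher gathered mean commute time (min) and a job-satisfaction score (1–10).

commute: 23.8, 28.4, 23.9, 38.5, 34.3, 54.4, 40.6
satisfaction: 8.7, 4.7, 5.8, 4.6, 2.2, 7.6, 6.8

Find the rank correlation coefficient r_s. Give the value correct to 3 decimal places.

Rank commute: 1, 3, 2, 5, 4, 7, 6
Rank satisfaction: 7, 3, 4, 2, 1, 6, 5
d = rank(commute) − rank(satisfaction): -6, 0, -2, 3, 3, 1, 1; Σd² = 60
ρ = 1 − 6Σd² / [n(n²−1)] = 1 − 6×60 / (7×48) = 1 − 360/336 ≈ -0.071

-0.071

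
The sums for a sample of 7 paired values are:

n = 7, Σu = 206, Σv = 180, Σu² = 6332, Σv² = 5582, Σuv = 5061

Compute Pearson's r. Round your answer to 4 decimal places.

r = (nΣuv − ΣuΣv) / √[(nΣu² − (Σu)²)(nΣv² − (Σv)²)]
Numerator: 7×5061 − 206×180 = -1653
Denominator: √[(44324 − 42436)(39074 − 32400)] = √[1888 × 6674] = 3549.7200
r = -1653 / 3549.7200 ≈ -0.4657

-0.4657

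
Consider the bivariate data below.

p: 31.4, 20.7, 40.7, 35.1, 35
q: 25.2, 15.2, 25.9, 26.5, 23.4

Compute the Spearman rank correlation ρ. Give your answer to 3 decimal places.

Rank p: 2, 1, 5, 4, 3
Rank q: 3, 1, 4, 5, 2
d = rank(p) − rank(q): -1, 0, 1, -1, 1; Σd² = 4
ρ = 1 − 6Σd² / [n(n²−1)] = 1 − 6×4 / (5×24) = 1 − 24/120 ≈ 0.800

0.800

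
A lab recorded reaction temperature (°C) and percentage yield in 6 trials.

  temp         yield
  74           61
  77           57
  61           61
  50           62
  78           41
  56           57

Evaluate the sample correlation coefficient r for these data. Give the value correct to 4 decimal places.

-0.5529

n = 6, Σx = 396, Σy = 339, Σx² = 26846, Σy² = 19465, Σxy = 22114
nΣxy − ΣxΣy = 132684 − 134244 = -1560
nΣx² − (Σx)² = 161076 − 156816 = 4260; nΣy² − (Σy)² = 116790 − 114921 = 1869
r = -1560 / √(4260 × 1869) = -1560 / 2821.6910 ≈ -0.5529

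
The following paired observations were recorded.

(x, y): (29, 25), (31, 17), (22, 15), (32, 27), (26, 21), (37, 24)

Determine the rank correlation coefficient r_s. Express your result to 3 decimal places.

0.600

Rank x: 3, 4, 1, 5, 2, 6
Rank y: 5, 2, 1, 6, 3, 4
d = rank(x) − rank(y): -2, 2, 0, -1, -1, 2; Σd² = 14
ρ = 1 − 6Σd² / [n(n²−1)] = 1 − 6×14 / (6×35) = 1 − 84/210 ≈ 0.600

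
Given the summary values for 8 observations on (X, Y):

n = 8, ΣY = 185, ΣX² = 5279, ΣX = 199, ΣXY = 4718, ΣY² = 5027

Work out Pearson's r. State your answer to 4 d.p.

r = (nΣXY − ΣXΣY) / √[(nΣX² − (ΣX)²)(nΣY² − (ΣY)²)]
Numerator: 8×4718 − 199×185 = 929
Denominator: √[(42232 − 39601)(40216 − 34225)] = √[2631 × 5991] = 3970.1790
r = 929 / 3970.1790 ≈ 0.2340

0.2340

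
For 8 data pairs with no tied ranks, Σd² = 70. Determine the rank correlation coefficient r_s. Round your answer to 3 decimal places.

0.167

ρ = 1 − 6Σd² / [n(n²−1)] = 1 − 6×70 / (8×63)
  = 1 − 420/504 = 1 − 0.8333 ≈ 0.167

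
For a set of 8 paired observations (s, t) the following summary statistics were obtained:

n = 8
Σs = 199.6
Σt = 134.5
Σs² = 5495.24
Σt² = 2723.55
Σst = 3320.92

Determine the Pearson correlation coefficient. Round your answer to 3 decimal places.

-0.071

r = (nΣst − ΣsΣt) / √[(nΣs² − (Σs)²)(nΣt² − (Σt)²)]
Numerator: 8×3320.92 − 199.6×134.5 = -278.84
Denominator: √[(43961.92 − 39840.16)(21788.4 − 18090.25)] = √[4121.76 × 3698.15] = 3904.2140
r = -278.84 / 3904.2140 ≈ -0.071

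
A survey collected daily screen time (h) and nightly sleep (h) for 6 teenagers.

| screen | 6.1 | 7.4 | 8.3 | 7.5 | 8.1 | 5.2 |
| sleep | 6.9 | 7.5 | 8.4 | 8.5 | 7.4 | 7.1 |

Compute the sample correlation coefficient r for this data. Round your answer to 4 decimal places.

n = 6, Σx = 42.6, Σy = 45.8, Σx² = 309.76, Σy² = 351.84, Σxy = 327.92
nΣxy − ΣxΣy = 1967.52 − 1951.08 = 16.44
nΣx² − (Σx)² = 1858.56 − 1814.76 = 43.8; nΣy² − (Σy)² = 2111.04 − 2097.64 = 13.4
r = 16.44 / √(43.8 × 13.4) = 16.44 / 24.2264 ≈ 0.6786

0.6786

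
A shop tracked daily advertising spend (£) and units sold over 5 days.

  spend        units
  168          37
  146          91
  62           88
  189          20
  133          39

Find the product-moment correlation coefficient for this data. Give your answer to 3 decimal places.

-0.713

n = 5, Σx = 698, Σy = 275, Σx² = 106794, Σy² = 19315, Σxy = 33925
nΣxy − ΣxΣy = 169625 − 191950 = -22325
nΣx² − (Σx)² = 533970 − 487204 = 46766; nΣy² − (Σy)² = 96575 − 75625 = 20950
r = -22325 / √(46766 × 20950) = -22325 / 31300.9217 ≈ -0.713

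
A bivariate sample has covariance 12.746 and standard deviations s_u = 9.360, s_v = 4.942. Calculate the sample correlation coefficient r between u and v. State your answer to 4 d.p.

r = Cov(u,v) / (s_u · s_v) = 12.746 / (9.360 × 4.942)
  = 12.746 / 46.2571 ≈ 0.2755

0.2755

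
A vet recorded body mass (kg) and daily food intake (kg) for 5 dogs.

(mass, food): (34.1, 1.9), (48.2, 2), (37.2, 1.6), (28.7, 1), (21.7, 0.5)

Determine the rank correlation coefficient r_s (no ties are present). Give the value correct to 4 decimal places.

Rank mass: 3, 5, 4, 2, 1
Rank food: 4, 5, 3, 2, 1
d = rank(mass) − rank(food): -1, 0, 1, 0, 0; Σd² = 2
ρ = 1 − 6Σd² / [n(n²−1)] = 1 − 6×2 / (5×24) = 1 − 12/120 ≈ 0.9000

0.9000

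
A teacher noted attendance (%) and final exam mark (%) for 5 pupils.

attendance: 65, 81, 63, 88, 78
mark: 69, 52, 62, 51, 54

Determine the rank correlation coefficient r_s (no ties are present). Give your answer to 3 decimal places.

-0.900

Rank attendance: 2, 4, 1, 5, 3
Rank mark: 5, 2, 4, 1, 3
d = rank(attendance) − rank(mark): -3, 2, -3, 4, 0; Σd² = 38
ρ = 1 − 6Σd² / [n(n²−1)] = 1 − 6×38 / (5×24) = 1 − 228/120 ≈ -0.900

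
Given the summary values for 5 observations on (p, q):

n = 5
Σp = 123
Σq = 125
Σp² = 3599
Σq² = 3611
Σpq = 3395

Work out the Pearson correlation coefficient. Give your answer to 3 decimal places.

0.606

r = (nΣpq − ΣpΣq) / √[(nΣp² − (Σp)²)(nΣq² − (Σq)²)]
Numerator: 5×3395 − 123×125 = 1600
Denominator: √[(17995 − 15129)(18055 − 15625)] = √[2866 × 2430] = 2639.0112
r = 1600 / 2639.0112 ≈ 0.606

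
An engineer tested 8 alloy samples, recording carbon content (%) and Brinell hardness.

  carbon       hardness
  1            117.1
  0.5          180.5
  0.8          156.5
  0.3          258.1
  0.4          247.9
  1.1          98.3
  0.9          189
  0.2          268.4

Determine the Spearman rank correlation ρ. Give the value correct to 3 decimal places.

-0.929

Rank carbon: 7, 4, 5, 2, 3, 8, 6, 1
Rank hardness: 2, 4, 3, 7, 6, 1, 5, 8
d = rank(carbon) − rank(hardness): 5, 0, 2, -5, -3, 7, 1, -7; Σd² = 162
ρ = 1 − 6Σd² / [n(n²−1)] = 1 − 6×162 / (8×63) = 1 − 972/504 ≈ -0.929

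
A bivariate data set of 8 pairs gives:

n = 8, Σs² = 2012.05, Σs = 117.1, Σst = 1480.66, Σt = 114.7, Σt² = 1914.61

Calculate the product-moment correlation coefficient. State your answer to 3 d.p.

-0.699

r = (nΣst − ΣsΣt) / √[(nΣs² − (Σs)²)(nΣt² − (Σt)²)]
Numerator: 8×1480.66 − 117.1×114.7 = -1586.09
Denominator: √[(16096.4 − 13712.41)(15316.88 − 13156.09)] = √[2383.99 × 2160.79] = 2269.6479
r = -1586.09 / 2269.6479 ≈ -0.699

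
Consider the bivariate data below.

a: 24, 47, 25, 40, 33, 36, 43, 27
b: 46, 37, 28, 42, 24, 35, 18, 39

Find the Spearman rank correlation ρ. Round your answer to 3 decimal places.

Rank a: 1, 8, 2, 6, 4, 5, 7, 3
Rank b: 8, 5, 3, 7, 2, 4, 1, 6
d = rank(a) − rank(b): -7, 3, -1, -1, 2, 1, 6, -3; Σd² = 110
ρ = 1 − 6Σd² / [n(n²−1)] = 1 − 6×110 / (8×63) = 1 − 660/504 ≈ -0.310

-0.310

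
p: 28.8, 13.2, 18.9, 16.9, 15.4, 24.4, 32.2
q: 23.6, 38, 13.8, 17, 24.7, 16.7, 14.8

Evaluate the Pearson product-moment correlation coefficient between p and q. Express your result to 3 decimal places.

n = 7, Σp = 149.8, Σq = 148.6, Σp² = 3515.86, Σq² = 3588.42, Σpq = 2993.82
nΣpq − ΣpΣq = 20956.74 − 22260.28 = -1303.54
nΣp² − (Σp)² = 24611.02 − 22440.04 = 2170.98; nΣq² − (Σq)² = 25118.94 − 22081.96 = 3036.98
r = -1303.54 / √(2170.98 × 3036.98) = -1303.54 / 2567.7272 ≈ -0.508

-0.508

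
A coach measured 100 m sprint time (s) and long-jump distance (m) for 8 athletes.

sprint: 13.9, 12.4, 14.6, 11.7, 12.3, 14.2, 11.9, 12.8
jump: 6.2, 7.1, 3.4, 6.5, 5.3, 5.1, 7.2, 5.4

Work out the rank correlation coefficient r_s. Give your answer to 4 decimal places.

-0.7381

Rank sprint: 6, 4, 8, 1, 3, 7, 2, 5
Rank jump: 5, 7, 1, 6, 3, 2, 8, 4
d = rank(sprint) − rank(jump): 1, -3, 7, -5, 0, 5, -6, 1; Σd² = 146
ρ = 1 − 6Σd² / [n(n²−1)] = 1 − 6×146 / (8×63) = 1 − 876/504 ≈ -0.7381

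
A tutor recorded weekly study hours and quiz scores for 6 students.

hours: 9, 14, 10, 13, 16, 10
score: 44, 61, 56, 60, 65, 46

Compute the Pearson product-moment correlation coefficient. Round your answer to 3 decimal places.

0.902

n = 6, Σx = 72, Σy = 332, Σx² = 902, Σy² = 18734, Σxy = 4090
nΣxy − ΣxΣy = 24540 − 23904 = 636
nΣx² − (Σx)² = 5412 − 5184 = 228; nΣy² − (Σy)² = 112404 − 110224 = 2180
r = 636 / √(228 × 2180) = 636 / 705.0106 ≈ 0.902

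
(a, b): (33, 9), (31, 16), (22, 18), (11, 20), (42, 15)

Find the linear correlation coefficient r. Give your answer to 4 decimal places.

n = 5, Σa = 139, Σb = 78, Σa² = 4419, Σb² = 1286, Σab = 2039
nΣab − ΣaΣb = 10195 − 10842 = -647
nΣa² − (Σa)² = 22095 − 19321 = 2774; nΣb² − (Σb)² = 6430 − 6084 = 346
r = -647 / √(2774 × 346) = -647 / 979.6959 ≈ -0.6604

-0.6604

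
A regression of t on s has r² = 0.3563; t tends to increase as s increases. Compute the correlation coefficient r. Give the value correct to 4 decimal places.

0.5969

|r| = √0.3563 = 0.5969
The association is positive, so r = 0.5969.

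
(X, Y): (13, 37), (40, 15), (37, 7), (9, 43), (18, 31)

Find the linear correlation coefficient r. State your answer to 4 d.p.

-0.9636

n = 5, ΣX = 117, ΣY = 133, ΣX² = 3543, ΣY² = 4453, ΣXY = 2285
nΣXY − ΣXΣY = 11425 − 15561 = -4136
nΣX² − (ΣX)² = 17715 − 13689 = 4026; nΣY² − (ΣY)² = 22265 − 17689 = 4576
r = -4136 / √(4026 × 4576) = -4136 / 4292.1994 ≈ -0.9636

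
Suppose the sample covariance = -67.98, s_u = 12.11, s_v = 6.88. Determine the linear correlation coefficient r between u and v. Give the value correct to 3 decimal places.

r = Cov(u,v) / (s_u · s_v) = -67.98 / (12.11 × 6.88)
  = -67.98 / 83.3168 ≈ -0.816

-0.816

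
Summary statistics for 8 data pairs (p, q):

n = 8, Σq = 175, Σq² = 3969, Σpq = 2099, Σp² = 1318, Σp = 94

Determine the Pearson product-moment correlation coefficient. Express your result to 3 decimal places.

r = (nΣpq − ΣpΣq) / √[(nΣp² − (Σp)²)(nΣq² − (Σq)²)]
Numerator: 8×2099 − 94×175 = 342
Denominator: √[(10544 − 8836)(31752 − 30625)] = √[1708 × 1127] = 1387.4134
r = 342 / 1387.4134 ≈ 0.247

0.247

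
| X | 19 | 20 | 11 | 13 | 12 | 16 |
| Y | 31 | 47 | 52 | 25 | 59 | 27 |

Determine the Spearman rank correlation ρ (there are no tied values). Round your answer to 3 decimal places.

Rank X: 5, 6, 1, 3, 2, 4
Rank Y: 3, 4, 5, 1, 6, 2
d = rank(X) − rank(Y): 2, 2, -4, 2, -4, 2; Σd² = 48
ρ = 1 − 6Σd² / [n(n²−1)] = 1 − 6×48 / (6×35) = 1 − 288/210 ≈ -0.371

-0.371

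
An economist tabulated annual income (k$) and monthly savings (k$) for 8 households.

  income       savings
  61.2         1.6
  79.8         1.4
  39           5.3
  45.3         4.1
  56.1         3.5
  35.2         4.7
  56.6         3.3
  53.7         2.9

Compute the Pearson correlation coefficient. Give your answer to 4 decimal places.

n = 8, Σx = 426.9, Σy = 26.8, Σx² = 24160.07, Σy² = 103.06, Σxy = 1306.37
nΣxy − ΣxΣy = 10450.96 − 11440.92 = -989.96
nΣx² − (Σx)² = 193280.56 − 182243.61 = 11036.95; nΣy² − (Σy)² = 824.48 − 718.24 = 106.24
r = -989.96 / √(11036.95 × 106.24) = -989.96 / 1082.8507 ≈ -0.9142

-0.9142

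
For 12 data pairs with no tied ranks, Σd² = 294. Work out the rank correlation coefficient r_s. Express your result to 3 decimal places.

ρ = 1 − 6Σd² / [n(n²−1)] = 1 − 6×294 / (12×143)
  = 1 − 1764/1716 = 1 − 1.0280 ≈ -0.028

-0.028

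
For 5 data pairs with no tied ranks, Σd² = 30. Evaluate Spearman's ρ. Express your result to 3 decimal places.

-0.500

ρ = 1 − 6Σd² / [n(n²−1)] = 1 − 6×30 / (5×24)
  = 1 − 180/120 = 1 − 1.5000 ≈ -0.500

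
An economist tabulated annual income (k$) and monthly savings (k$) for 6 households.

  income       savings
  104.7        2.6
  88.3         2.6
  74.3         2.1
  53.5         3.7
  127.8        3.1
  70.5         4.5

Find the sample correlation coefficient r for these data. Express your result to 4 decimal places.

-0.3443

n = 6, Σx = 519.1, Σy = 18.6, Σx² = 48444.81, Σy² = 61.48, Σxy = 1569.21
nΣxy − ΣxΣy = 9415.26 − 9655.26 = -240
nΣx² − (Σx)² = 290668.86 − 269464.81 = 21204.05; nΣy² − (Σy)² = 368.88 − 345.96 = 22.92
r = -240 / √(21204.05 × 22.92) = -240 / 697.1347 ≈ -0.3443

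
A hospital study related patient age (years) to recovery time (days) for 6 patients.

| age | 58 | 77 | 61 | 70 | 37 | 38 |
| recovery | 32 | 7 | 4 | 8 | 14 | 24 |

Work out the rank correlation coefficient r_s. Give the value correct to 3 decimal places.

Rank age: 3, 6, 4, 5, 1, 2
Rank recovery: 6, 2, 1, 3, 4, 5
d = rank(age) − rank(recovery): -3, 4, 3, 2, -3, -3; Σd² = 56
ρ = 1 − 6Σd² / [n(n²−1)] = 1 − 6×56 / (6×35) = 1 − 336/210 ≈ -0.600

-0.600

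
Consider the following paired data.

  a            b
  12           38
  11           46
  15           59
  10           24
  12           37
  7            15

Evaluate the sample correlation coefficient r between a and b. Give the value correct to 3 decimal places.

n = 6, Σa = 67, Σb = 219, Σa² = 783, Σb² = 9211, Σab = 2636
nΣab − ΣaΣb = 15816 − 14673 = 1143
nΣa² − (Σa)² = 4698 − 4489 = 209; nΣb² − (Σb)² = 55266 − 47961 = 7305
r = 1143 / √(209 × 7305) = 1143 / 1235.6152 ≈ 0.925

0.925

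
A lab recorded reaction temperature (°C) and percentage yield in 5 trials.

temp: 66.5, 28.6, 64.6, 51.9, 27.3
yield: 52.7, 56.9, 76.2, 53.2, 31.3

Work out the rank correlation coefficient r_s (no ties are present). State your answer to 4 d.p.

0.3000

Rank temp: 5, 2, 4, 3, 1
Rank yield: 2, 4, 5, 3, 1
d = rank(temp) − rank(yield): 3, -2, -1, 0, 0; Σd² = 14
ρ = 1 − 6Σd² / [n(n²−1)] = 1 − 6×14 / (5×24) = 1 − 84/120 ≈ 0.3000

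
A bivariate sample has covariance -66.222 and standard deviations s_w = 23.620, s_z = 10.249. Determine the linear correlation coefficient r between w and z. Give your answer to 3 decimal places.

r = Cov(w,z) / (s_w · s_z) = -66.222 / (23.620 × 10.249)
  = -66.222 / 242.0814 ≈ -0.274

-0.274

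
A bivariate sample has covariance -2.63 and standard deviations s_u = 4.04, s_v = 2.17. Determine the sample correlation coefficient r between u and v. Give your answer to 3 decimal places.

-0.300

r = Cov(u,v) / (s_u · s_v) = -2.63 / (4.04 × 2.17)
  = -2.63 / 8.7668 ≈ -0.300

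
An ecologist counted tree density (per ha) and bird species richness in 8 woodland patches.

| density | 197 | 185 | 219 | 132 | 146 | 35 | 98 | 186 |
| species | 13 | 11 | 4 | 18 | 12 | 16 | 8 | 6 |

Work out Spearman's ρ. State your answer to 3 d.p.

-0.548

Rank density: 7, 5, 8, 3, 4, 1, 2, 6
Rank species: 6, 4, 1, 8, 5, 7, 3, 2
d = rank(density) − rank(species): 1, 1, 7, -5, -1, -6, -1, 4; Σd² = 130
ρ = 1 − 6Σd² / [n(n²−1)] = 1 − 6×130 / (8×63) = 1 − 780/504 ≈ -0.548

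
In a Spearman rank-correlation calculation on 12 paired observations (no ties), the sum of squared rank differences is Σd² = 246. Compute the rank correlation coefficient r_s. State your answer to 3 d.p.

ρ = 1 − 6Σd² / [n(n²−1)] = 1 − 6×246 / (12×143)
  = 1 − 1476/1716 = 1 − 0.8601 ≈ 0.140

0.140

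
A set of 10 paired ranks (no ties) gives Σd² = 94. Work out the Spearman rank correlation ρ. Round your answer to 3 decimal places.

ρ = 1 − 6Σd² / [n(n²−1)] = 1 − 6×94 / (10×99)
  = 1 − 564/990 = 1 − 0.5697 ≈ 0.430

0.430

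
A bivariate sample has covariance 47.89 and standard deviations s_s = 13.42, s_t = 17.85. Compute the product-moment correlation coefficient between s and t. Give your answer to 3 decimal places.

0.200

r = Cov(s,t) / (s_s · s_t) = 47.89 / (13.42 × 17.85)
  = 47.89 / 239.5470 ≈ 0.200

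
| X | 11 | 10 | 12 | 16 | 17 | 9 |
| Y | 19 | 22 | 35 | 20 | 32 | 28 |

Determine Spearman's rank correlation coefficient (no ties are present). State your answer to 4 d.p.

0.2000

Rank X: 3, 2, 4, 5, 6, 1
Rank Y: 1, 3, 6, 2, 5, 4
d = rank(X) − rank(Y): 2, -1, -2, 3, 1, -3; Σd² = 28
ρ = 1 − 6Σd² / [n(n²−1)] = 1 − 6×28 / (6×35) = 1 − 168/210 ≈ 0.2000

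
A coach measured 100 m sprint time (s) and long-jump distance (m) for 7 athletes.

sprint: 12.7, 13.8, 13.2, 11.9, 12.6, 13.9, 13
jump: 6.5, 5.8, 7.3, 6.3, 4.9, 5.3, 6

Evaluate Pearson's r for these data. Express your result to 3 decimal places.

-0.171

n = 7, Σx = 91.1, Σy = 42.1, Σx² = 1188.55, Σy² = 256.97, Σxy = 547.33
nΣxy − ΣxΣy = 3831.31 − 3835.31 = -4
nΣx² − (Σx)² = 8319.85 − 8299.21 = 20.64; nΣy² − (Σy)² = 1798.79 − 1772.41 = 26.38
r = -4 / √(20.64 × 26.38) = -4 / 23.3342 ≈ -0.171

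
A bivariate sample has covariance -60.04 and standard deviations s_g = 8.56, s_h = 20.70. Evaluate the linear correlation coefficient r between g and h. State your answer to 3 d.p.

-0.339

r = Cov(g,h) / (s_g · s_h) = -60.04 / (8.56 × 20.70)
  = -60.04 / 177.1920 ≈ -0.339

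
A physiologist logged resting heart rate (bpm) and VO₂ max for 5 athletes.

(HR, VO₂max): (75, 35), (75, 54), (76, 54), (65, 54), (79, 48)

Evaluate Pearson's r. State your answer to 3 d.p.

n = 5, Σx = 370, Σy = 245, Σx² = 27492, Σy² = 12277, Σxy = 18081
nΣxy − ΣxΣy = 90405 − 90650 = -245
nΣx² − (Σx)² = 137460 − 136900 = 560; nΣy² − (Σy)² = 61385 − 60025 = 1360
r = -245 / √(560 × 1360) = -245 / 872.6970 ≈ -0.281

-0.281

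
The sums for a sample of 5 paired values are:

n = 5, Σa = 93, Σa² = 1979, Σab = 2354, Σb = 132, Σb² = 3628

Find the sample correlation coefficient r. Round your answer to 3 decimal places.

-0.536

r = (nΣab − ΣaΣb) / √[(nΣa² − (Σa)²)(nΣb² − (Σb)²)]
Numerator: 5×2354 − 93×132 = -506
Denominator: √[(9895 − 8649)(18140 − 17424)] = √[1246 × 716] = 944.5295
r = -506 / 944.5295 ≈ -0.536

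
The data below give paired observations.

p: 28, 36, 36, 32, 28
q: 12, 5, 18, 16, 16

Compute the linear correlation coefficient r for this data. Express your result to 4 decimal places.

n = 5, Σp = 160, Σq = 67, Σp² = 5184, Σq² = 1005, Σpq = 2124
nΣpq − ΣpΣq = 10620 − 10720 = -100
nΣp² − (Σp)² = 25920 − 25600 = 320; nΣq² − (Σq)² = 5025 − 4489 = 536
r = -100 / √(320 × 536) = -100 / 414.1497 ≈ -0.2415

-0.2415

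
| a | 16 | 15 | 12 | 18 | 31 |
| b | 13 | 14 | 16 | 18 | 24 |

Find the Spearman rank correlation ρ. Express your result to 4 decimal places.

Rank a: 3, 2, 1, 4, 5
Rank b: 1, 2, 3, 4, 5
d = rank(a) − rank(b): 2, 0, -2, 0, 0; Σd² = 8
ρ = 1 − 6Σd² / [n(n²−1)] = 1 − 6×8 / (5×24) = 1 − 48/120 ≈ 0.6000

0.6000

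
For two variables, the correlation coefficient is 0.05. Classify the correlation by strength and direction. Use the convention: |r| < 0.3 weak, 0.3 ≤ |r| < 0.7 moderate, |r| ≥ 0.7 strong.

weak positive

r = 0.05 > 0 so the relationship is positive.
|r| = 0.05, which falls in the weak range.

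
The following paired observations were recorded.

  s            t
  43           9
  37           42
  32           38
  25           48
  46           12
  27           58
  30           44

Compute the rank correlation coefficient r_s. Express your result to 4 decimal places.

-0.8929

Rank s: 6, 5, 4, 1, 7, 2, 3
Rank t: 1, 4, 3, 6, 2, 7, 5
d = rank(s) − rank(t): 5, 1, 1, -5, 5, -5, -2; Σd² = 106
ρ = 1 − 6Σd² / [n(n²−1)] = 1 − 6×106 / (7×48) = 1 − 636/336 ≈ -0.8929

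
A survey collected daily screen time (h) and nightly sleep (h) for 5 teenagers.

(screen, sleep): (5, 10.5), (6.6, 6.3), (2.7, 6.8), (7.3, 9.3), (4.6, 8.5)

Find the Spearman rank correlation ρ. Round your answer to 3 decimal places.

0.200

Rank screen: 3, 4, 1, 5, 2
Rank sleep: 5, 1, 2, 4, 3
d = rank(screen) − rank(sleep): -2, 3, -1, 1, -1; Σd² = 16
ρ = 1 − 6Σd² / [n(n²−1)] = 1 − 6×16 / (5×24) = 1 − 96/120 ≈ 0.200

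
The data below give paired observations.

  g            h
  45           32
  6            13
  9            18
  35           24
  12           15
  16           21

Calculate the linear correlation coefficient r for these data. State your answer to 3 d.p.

0.946

n = 6, Σg = 123, Σh = 123, Σg² = 3767, Σh² = 2759, Σgh = 3036
nΣgh − ΣgΣh = 18216 − 15129 = 3087
nΣg² − (Σg)² = 22602 − 15129 = 7473; nΣh² − (Σh)² = 16554 − 15129 = 1425
r = 3087 / √(7473 × 1425) = 3087 / 3263.2844 ≈ 0.946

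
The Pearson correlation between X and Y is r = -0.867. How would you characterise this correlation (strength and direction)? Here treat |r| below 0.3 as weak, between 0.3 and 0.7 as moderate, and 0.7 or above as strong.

strong negative

r = -0.867 < 0 so the relationship is negative.
|r| = 0.867, which falls in the strong range.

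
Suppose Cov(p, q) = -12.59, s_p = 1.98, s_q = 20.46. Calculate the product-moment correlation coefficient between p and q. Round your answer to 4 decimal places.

r = Cov(p,q) / (s_p · s_q) = -12.59 / (1.98 × 20.46)
  = -12.59 / 40.5108 ≈ -0.3108

-0.3108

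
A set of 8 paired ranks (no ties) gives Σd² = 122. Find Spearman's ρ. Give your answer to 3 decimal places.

ρ = 1 − 6Σd² / [n(n²−1)] = 1 − 6×122 / (8×63)
  = 1 − 732/504 = 1 − 1.4524 ≈ -0.452

-0.452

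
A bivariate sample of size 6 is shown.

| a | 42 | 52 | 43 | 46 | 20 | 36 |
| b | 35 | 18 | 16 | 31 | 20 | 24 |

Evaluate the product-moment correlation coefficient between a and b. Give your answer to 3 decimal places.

n = 6, Σa = 239, Σb = 144, Σa² = 10129, Σb² = 3742, Σab = 5784
nΣab − ΣaΣb = 34704 − 34416 = 288
nΣa² − (Σa)² = 60774 − 57121 = 3653; nΣb² − (Σb)² = 22452 − 20736 = 1716
r = 288 / √(3653 × 1716) = 288 / 2503.7069 ≈ 0.115

0.115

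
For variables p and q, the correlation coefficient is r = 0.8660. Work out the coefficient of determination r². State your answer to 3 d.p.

r² = (0.8660)² = 0.750

0.750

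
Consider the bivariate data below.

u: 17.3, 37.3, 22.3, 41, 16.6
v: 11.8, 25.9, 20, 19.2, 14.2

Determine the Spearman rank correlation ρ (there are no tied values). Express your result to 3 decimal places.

Rank u: 2, 4, 3, 5, 1
Rank v: 1, 5, 4, 3, 2
d = rank(u) − rank(v): 1, -1, -1, 2, -1; Σd² = 8
ρ = 1 − 6Σd² / [n(n²−1)] = 1 − 6×8 / (5×24) = 1 − 48/120 ≈ 0.600

0.600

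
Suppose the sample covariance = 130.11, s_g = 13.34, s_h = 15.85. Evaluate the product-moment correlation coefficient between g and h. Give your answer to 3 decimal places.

0.615

r = Cov(g,h) / (s_g · s_h) = 130.11 / (13.34 × 15.85)
  = 130.11 / 211.4390 ≈ 0.615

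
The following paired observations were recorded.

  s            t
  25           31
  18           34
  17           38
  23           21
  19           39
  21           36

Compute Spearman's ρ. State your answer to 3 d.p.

-0.657

Rank s: 6, 2, 1, 5, 3, 4
Rank t: 2, 3, 5, 1, 6, 4
d = rank(s) − rank(t): 4, -1, -4, 4, -3, 0; Σd² = 58
ρ = 1 − 6Σd² / [n(n²−1)] = 1 − 6×58 / (6×35) = 1 − 348/210 ≈ -0.657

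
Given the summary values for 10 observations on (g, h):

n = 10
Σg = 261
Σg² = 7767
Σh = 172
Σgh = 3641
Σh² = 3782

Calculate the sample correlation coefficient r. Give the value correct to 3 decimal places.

-0.956

r = (nΣgh − ΣgΣh) / √[(nΣg² − (Σg)²)(nΣh² − (Σh)²)]
Numerator: 10×3641 − 261×172 = -8482
Denominator: √[(77670 − 68121)(37820 − 29584)] = √[9549 × 8236] = 8868.2334
r = -8482 / 8868.2334 ≈ -0.956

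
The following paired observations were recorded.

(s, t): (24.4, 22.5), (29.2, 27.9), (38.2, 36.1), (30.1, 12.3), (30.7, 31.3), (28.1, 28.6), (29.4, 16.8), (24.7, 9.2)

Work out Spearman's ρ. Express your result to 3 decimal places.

Rank s: 1, 4, 8, 6, 7, 3, 5, 2
Rank t: 4, 5, 8, 2, 7, 6, 3, 1
d = rank(s) − rank(t): -3, -1, 0, 4, 0, -3, 2, 1; Σd² = 40
ρ = 1 − 6Σd² / [n(n²−1)] = 1 − 6×40 / (8×63) = 1 − 240/504 ≈ 0.524

0.524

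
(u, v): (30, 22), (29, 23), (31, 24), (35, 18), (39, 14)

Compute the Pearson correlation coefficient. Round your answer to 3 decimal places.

-0.956

n = 5, Σu = 164, Σv = 101, Σu² = 5448, Σv² = 2109, Σuv = 3247
nΣuv − ΣuΣv = 16235 − 16564 = -329
nΣu² − (Σu)² = 27240 − 26896 = 344; nΣv² − (Σv)² = 10545 − 10201 = 344
r = -329 / √(344 × 344) = -329 / 344.0000 ≈ -0.956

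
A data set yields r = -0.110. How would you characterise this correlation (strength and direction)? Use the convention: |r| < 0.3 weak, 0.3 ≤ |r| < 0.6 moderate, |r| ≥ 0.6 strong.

weak negative

r = -0.110 < 0 so the relationship is negative.
|r| = 0.110, which falls in the weak range.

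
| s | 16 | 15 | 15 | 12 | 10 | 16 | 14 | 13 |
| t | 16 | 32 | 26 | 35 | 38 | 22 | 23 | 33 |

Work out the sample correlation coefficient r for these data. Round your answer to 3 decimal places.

-0.837

n = 8, Σs = 111, Σt = 225, Σs² = 1571, Σt² = 6727, Σst = 3029
nΣst − ΣsΣt = 24232 − 24975 = -743
nΣs² − (Σs)² = 12568 − 12321 = 247; nΣt² − (Σt)² = 53816 − 50625 = 3191
r = -743 / √(247 × 3191) = -743 / 887.7933 ≈ -0.837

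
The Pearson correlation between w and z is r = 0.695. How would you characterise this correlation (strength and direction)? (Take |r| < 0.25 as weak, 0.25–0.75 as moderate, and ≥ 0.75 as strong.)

moderate positive

r = 0.695 > 0 so the relationship is positive.
|r| = 0.695, which falls in the moderate range.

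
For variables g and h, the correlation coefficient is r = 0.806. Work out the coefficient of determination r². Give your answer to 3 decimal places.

r² = (0.806)² = 0.650

0.650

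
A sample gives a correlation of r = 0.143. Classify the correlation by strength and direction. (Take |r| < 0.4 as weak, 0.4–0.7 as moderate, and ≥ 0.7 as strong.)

r = 0.143 > 0 so the relationship is positive.
|r| = 0.143, which falls in the weak range.

weak positive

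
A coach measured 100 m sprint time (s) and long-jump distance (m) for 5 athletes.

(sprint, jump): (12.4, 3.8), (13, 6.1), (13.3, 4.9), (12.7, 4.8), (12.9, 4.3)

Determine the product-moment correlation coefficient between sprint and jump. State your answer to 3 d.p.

n = 5, Σx = 64.3, Σy = 23.9, Σx² = 827.35, Σy² = 117.19, Σxy = 308.02
nΣxy − ΣxΣy = 1540.1 − 1536.77 = 3.33
nΣx² − (Σx)² = 4136.75 − 4134.49 = 2.26; nΣy² − (Σy)² = 585.95 − 571.21 = 14.74
r = 3.33 / √(2.26 × 14.74) = 3.33 / 5.7717 ≈ 0.577

0.577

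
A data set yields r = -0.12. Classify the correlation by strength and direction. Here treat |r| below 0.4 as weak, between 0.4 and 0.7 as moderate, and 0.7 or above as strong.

weak negative

r = -0.12 < 0 so the relationship is negative.
|r| = 0.12, which falls in the weak range.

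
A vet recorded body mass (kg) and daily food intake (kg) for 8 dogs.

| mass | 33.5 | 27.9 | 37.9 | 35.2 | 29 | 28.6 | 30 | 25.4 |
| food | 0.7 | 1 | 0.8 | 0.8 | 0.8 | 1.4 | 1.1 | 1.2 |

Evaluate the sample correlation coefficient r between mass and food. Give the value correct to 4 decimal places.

-0.6661

n = 8, Σx = 247.5, Σy = 7.8, Σx² = 7780.23, Σy² = 8.02, Σxy = 236.55
nΣxy − ΣxΣy = 1892.4 − 1930.5 = -38.1
nΣx² − (Σx)² = 62241.84 − 61256.25 = 985.59; nΣy² − (Σy)² = 64.16 − 60.84 = 3.32
r = -38.1 / √(985.59 × 3.32) = -38.1 / 57.2028 ≈ -0.6661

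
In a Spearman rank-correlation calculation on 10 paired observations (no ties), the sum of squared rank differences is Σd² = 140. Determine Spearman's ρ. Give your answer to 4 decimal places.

0.1515

ρ = 1 − 6Σd² / [n(n²−1)] = 1 − 6×140 / (10×99)
  = 1 − 840/990 = 1 − 0.84848 ≈ 0.1515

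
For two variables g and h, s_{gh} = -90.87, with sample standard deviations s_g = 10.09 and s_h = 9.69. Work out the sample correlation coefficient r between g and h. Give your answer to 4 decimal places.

-0.9294

r = Cov(g,h) / (s_g · s_h) = -90.87 / (10.09 × 9.69)
  = -90.87 / 97.7721 ≈ -0.9294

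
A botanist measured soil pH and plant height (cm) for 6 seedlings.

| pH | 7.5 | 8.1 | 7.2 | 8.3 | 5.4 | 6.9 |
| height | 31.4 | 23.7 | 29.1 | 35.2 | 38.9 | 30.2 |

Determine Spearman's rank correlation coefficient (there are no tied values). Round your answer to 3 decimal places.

-0.257

Rank pH: 4, 5, 3, 6, 1, 2
Rank height: 4, 1, 2, 5, 6, 3
d = rank(pH) − rank(height): 0, 4, 1, 1, -5, -1; Σd² = 44
ρ = 1 − 6Σd² / [n(n²−1)] = 1 − 6×44 / (6×35) = 1 − 264/210 ≈ -0.257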